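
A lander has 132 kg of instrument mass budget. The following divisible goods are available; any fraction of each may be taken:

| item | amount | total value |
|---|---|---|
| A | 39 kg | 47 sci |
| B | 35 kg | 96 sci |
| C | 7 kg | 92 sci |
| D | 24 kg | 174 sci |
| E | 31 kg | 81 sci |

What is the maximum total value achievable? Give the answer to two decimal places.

485.18

Take in order of value per unit:
- C (92/7 per unit): all 7 → value 92, running total 92.00
- D (174/24 per unit): all 24 → value 174, running total 266.00
- B (96/35 per unit): all 35 → value 96, running total 362.00
- E (81/31 per unit): all 31 → value 81, running total 443.00
- A (47/39 per unit): 35 of 39 → value 35×47/39 = 42.1795, running total 485.18
Total 485.18.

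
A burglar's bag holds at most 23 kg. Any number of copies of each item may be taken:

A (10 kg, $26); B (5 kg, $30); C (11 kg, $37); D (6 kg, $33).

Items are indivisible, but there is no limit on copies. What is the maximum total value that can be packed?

Best value-per-unit is B at 30/5; filling with it alone gives 4×30 = 120.
Optimal mix: 1×B + 3×D → weight 23, value 129.

$129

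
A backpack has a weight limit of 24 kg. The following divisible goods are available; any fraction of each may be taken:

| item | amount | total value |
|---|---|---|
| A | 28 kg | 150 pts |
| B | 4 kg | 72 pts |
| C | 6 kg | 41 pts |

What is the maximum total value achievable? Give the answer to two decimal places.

Take in order of value per unit:
- B (72/4 per unit): all 4 → value 72, running total 72.00
- C (41/6 per unit): all 6 → value 41, running total 113.00
- A (150/28 per unit): 14 of 28 → value 14×150/28 = 75.0000, running total 188.00
Total 188.00.

188.00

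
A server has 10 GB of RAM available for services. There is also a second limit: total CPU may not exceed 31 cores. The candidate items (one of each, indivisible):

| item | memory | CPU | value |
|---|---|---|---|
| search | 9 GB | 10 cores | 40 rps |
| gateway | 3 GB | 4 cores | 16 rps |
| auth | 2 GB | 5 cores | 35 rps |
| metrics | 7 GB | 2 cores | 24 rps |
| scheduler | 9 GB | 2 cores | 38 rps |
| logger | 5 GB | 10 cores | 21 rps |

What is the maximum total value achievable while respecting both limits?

Feasible sets respecting both limits:
- gateway+auth+logger: memory 10, CPU 19, value 72
- auth+metrics: memory 9, CPU 7, value 59
- auth+logger: memory 7, CPU 15, value 56
- gateway+auth: memory 5, CPU 9, value 51
Best: 72 rps.

72 rps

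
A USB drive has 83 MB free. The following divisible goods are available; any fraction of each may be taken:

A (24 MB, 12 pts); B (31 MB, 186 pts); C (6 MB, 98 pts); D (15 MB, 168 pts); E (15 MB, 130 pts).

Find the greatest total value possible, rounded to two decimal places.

Take in order of value per unit:
- C (98/6 per unit): all 6 → value 98, running total 98.00
- D (168/15 per unit): all 15 → value 168, running total 266.00
- E (130/15 per unit): all 15 → value 130, running total 396.00
- B (186/31 per unit): all 31 → value 186, running total 582.00
- A (12/24 per unit): 16 of 24 → value 16×12/24 = 8.0000, running total 590.00
Total 590.00.

590.00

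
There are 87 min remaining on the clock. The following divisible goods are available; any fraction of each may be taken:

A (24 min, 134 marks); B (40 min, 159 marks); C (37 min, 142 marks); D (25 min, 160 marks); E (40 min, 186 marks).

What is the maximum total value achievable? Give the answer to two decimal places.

470.70

Take in order of value per unit:
- D (160/25 per unit): all 25 → value 160, running total 160.00
- A (134/24 per unit): all 24 → value 134, running total 294.00
- E (186/40 per unit): 38 of 40 → value 38×186/40 = 176.7000, running total 470.70
Total 470.70.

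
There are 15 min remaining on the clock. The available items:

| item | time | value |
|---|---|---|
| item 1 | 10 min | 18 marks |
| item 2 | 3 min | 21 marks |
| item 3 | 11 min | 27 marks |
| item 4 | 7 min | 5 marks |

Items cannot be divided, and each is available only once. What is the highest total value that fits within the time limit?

48 marks

This is a 0/1 knapsack; check combinations near the capacity.
- item 2+item 3: time 3+11=14, value 21+27=48
- item 1+item 2: time 10+3=13, value 18+21=39
- item 3: time 11, value 27
- item 2+item 4: time 3+7=10, value 21+5=26
- item 2: time 3, value 21
Best: 48 marks.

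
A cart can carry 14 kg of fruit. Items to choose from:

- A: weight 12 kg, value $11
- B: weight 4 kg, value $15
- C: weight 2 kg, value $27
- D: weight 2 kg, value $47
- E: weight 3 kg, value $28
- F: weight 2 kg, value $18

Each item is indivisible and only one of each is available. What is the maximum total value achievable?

Check high-value combinations within 14 kg:
- B+C+D+E+F: weight 4+2+2+3+2=13, value 15+27+47+28+18=135
- C+D+E+F: weight 2+2+3+2=9, value 27+47+28+18=120
- B+C+D+E: weight 4+2+2+3=11, value 15+27+47+28=117
- B+D+E+F: weight 4+2+3+2=11, value 15+47+28+18=108
- B+C+D+F: weight 4+2+2+2=10, value 15+27+47+18=107
Best: $135.

$135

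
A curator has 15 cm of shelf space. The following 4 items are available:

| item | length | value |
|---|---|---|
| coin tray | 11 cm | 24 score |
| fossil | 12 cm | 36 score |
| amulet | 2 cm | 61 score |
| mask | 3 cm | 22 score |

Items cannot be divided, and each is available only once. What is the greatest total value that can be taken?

Check high-value combinations within 15 cm:
- fossil+amulet: length 12+2=14, value 36+61=97
- coin tray+amulet: length 11+2=13, value 24+61=85
- amulet+mask: length 2+3=5, value 61+22=83
- amulet: length 2, value 61
Best: 97 score.

97 score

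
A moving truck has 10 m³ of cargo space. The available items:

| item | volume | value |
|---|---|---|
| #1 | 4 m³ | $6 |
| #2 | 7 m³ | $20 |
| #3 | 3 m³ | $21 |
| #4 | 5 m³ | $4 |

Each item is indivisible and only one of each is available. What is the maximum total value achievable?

Check high-value combinations within 10 m³:
- #2+#3: volume 7+3=10, value 20+21=41
- #1+#3: volume 4+3=7, value 6+21=27
- #3+#4: volume 3+5=8, value 21+4=25
Best: $41.

$41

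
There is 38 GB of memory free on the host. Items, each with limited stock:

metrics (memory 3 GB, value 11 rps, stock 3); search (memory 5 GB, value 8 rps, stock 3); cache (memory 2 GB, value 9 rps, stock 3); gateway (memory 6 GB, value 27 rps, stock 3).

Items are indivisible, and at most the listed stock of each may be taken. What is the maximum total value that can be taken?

149 rps

Best selections within memory 38 and stock limits:
- 3×metrics + 1×search + 3×cache + 3×gateway: memory 38, value 149
- 3×metrics + 3×cache + 3×gateway: memory 33, value 141
Best: 149 rps.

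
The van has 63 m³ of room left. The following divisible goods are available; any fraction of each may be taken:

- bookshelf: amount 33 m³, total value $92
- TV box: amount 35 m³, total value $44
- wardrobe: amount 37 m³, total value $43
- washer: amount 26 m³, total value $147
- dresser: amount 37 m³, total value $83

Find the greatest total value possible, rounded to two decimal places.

247.97

Take in order of value per unit:
- washer (147/26 per unit): all 26 → value 147, running total 147.00
- bookshelf (92/33 per unit): all 33 → value 92, running total 239.00
- dresser (83/37 per unit): 4 of 37 → value 4×83/37 = 8.9730, running total 247.97
Total 247.97.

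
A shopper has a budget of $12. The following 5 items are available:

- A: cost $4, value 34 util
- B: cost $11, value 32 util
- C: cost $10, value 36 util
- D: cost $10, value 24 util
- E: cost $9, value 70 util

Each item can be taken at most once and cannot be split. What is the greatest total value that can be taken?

Check high-value combinations within $12:
- E: cost 9, value 70
- C: cost 10, value 36
- A: cost 4, value 34
- B: cost 11, value 32
Best: 70 util.

70 util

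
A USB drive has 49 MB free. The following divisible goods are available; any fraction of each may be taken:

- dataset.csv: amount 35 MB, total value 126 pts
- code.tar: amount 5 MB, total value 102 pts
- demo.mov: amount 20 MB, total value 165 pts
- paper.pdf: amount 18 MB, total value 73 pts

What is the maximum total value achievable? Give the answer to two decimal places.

Take in order of value per unit:
- code.tar (102/5 per unit): all 5 → value 102, running total 102.00
- demo.mov (165/20 per unit): all 20 → value 165, running total 267.00
- paper.pdf (73/18 per unit): all 18 → value 73, running total 340.00
- dataset.csv (126/35 per unit): 6 of 35 → value 6×126/35 = 21.6000, running total 361.60
Total 361.60.

361.60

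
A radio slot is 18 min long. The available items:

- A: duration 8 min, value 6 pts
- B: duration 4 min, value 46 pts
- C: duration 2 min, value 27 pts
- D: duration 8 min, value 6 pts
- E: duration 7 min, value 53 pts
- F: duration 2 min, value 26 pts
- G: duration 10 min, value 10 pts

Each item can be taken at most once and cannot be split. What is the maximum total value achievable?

Check high-value combinations within 18 min:
- B+C+E+F: duration 4+2+7+2=15, value 46+27+53+26=152
- B+C+E: duration 4+2+7=13, value 46+27+53=126
- B+E+F: duration 4+7+2=13, value 46+53+26=125
- B+C+F+G: duration 4+2+2+10=18, value 46+27+26+10=109
Best: 152 pts.

152 pts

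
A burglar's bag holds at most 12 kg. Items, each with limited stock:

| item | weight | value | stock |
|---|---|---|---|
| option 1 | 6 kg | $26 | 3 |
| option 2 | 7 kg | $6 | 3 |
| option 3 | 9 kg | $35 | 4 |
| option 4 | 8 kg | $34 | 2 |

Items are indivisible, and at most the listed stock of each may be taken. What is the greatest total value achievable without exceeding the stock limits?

$52

Top feasible selections:
- 2×option 1: weight 12, value 52
- 1×option 3: weight 9, value 35
- 1×option 4: weight 8, value 34
- 1×option 1: weight 6, value 26
Best: $52.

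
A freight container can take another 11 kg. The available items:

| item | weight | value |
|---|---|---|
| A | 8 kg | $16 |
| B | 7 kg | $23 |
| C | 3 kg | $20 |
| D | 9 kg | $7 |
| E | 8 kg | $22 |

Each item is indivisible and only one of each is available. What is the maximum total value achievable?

Check high-value combinations within 11 kg:
- B+C: weight 7+3=10, value 23+20=43
- C+E: weight 3+8=11, value 20+22=42
- A+C: weight 8+3=11, value 16+20=36
Best: $43.

$43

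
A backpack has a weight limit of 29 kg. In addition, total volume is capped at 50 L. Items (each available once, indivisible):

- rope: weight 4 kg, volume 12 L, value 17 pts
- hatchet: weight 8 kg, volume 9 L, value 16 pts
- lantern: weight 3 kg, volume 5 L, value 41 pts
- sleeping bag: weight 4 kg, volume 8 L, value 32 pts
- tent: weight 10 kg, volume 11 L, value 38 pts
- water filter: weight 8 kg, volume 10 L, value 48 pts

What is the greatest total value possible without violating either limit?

176 pts

Feasible sets respecting both limits:
- rope+lantern+sleeping bag+tent+water filter: weight 29, volume 46, value 176
- lantern+sleeping bag+tent+water filter: weight 25, volume 34, value 159
- rope+hatchet+lantern+sleeping bag+water filter: weight 27, volume 44, value 154
Best: 176 pts.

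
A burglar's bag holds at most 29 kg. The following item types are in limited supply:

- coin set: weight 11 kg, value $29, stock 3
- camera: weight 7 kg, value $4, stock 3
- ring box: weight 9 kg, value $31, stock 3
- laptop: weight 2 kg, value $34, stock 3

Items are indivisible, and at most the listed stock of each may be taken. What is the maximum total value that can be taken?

$164

Best selections within weight 29 and stock limits:
- 2×ring box + 3×laptop: weight 24, value 164
- 1×coin set + 1×ring box + 3×laptop: weight 26, value 162
- 2×coin set + 3×laptop: weight 28, value 160
Best: $164.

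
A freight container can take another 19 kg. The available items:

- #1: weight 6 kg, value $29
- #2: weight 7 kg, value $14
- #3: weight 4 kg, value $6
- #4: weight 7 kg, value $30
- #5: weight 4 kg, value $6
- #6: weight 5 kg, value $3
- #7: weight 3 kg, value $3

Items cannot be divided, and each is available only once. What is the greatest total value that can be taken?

This is a 0/1 knapsack; check combinations near the capacity.
- #1+#3+#4: weight 6+4+7=17, value 29+6+30=65
- #1+#4+#5: weight 6+7+4=17, value 29+30+6=65
- #1+#4+#7: weight 6+7+3=16, value 29+30+3=62
Best: $65.

$65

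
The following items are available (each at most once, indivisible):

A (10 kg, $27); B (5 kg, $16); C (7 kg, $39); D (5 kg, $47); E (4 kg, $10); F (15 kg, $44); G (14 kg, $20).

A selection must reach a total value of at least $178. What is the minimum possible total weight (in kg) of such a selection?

Subsets with value ≥ 178, sorted by total weight:
- A+B+C+D+E+F: weight 46, value 183
- A+C+D+E+F+G: weight 55, value 187
Minimum weight: 46 kg.

46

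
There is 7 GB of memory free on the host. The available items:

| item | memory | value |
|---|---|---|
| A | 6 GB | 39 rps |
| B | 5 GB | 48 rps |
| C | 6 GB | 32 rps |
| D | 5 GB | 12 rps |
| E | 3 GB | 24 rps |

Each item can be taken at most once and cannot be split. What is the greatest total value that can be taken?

48 rps

Check high-value combinations within 7 GB:
- B: memory 5, value 48
- A: memory 6, value 39
- C: memory 6, value 32
- E: memory 3, value 24
- D: memory 5, value 12
Best: 48 rps.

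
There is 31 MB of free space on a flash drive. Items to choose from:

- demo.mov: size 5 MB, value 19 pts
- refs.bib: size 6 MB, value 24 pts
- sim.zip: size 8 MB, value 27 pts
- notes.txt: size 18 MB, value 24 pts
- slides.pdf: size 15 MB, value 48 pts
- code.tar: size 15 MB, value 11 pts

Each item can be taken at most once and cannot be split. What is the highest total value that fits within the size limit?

99 pts

Check high-value combinations within 31 MB:
- refs.bib+sim.zip+slides.pdf: size 6+8+15=29, value 24+27+48=99
- demo.mov+sim.zip+slides.pdf: size 5+8+15=28, value 19+27+48=94
- demo.mov+refs.bib+slides.pdf: size 5+6+15=26, value 19+24+48=91
Best: 99 pts.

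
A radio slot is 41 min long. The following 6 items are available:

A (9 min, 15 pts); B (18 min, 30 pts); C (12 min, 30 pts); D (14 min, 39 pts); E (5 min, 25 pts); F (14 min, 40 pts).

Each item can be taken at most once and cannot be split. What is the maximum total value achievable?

This is a 0/1 knapsack; check combinations near the capacity.
- A+C+E+F: duration 9+12+5+14=40, value 15+30+25+40=110
- A+C+D+E: duration 9+12+14+5=40, value 15+30+39+25=109
- C+D+F: duration 12+14+14=40, value 30+39+40=109
- D+E+F: duration 14+5+14=33, value 39+25+40=104
- C+E+F: duration 12+5+14=31, value 30+25+40=95
Best: 110 pts.

110 pts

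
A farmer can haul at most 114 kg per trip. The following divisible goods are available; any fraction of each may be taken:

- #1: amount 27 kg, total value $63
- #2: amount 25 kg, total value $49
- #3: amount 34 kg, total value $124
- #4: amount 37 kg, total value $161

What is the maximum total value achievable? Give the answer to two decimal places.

Take in order of value per unit:
- #4 (161/37 per unit): all 37 → value 161, running total 161.00
- #3 (124/34 per unit): all 34 → value 124, running total 285.00
- #1 (63/27 per unit): all 27 → value 63, running total 348.00
- #2 (49/25 per unit): 16 of 25 → value 16×49/25 = 31.3600, running total 379.36
Total 379.36.

379.36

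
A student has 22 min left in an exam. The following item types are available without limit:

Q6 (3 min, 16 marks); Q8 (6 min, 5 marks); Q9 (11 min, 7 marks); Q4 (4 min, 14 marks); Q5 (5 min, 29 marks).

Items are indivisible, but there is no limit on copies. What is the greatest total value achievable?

122 marks

Best value-per-unit is Q5 at 29/5; filling with it alone gives 4×29 = 116.
Optimal mix: 4×Q6 + 2×Q5 → time 22, value 122.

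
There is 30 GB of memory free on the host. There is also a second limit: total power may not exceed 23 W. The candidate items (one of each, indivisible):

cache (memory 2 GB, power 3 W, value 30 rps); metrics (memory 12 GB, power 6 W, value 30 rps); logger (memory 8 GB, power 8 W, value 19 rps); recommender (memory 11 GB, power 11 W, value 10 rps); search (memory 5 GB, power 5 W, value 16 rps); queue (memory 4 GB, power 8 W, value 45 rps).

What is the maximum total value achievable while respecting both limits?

121 rps

Feasible sets respecting both limits:
- cache+metrics+search+queue: memory 23, power 22, value 121
- cache+metrics+queue: memory 18, power 17, value 105
- cache+metrics+logger+search: memory 27, power 22, value 95
Best: 121 rps.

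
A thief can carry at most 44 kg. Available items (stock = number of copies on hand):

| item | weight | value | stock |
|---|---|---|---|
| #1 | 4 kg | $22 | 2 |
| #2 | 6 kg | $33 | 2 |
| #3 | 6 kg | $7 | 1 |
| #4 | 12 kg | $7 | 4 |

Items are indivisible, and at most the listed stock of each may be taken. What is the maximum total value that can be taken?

Top feasible selections:
- 2×#1 + 2×#2 + 1×#3 + 1×#4: weight 38, value 124
- 2×#1 + 2×#2 + 2×#4: weight 44, value 124
Best: $124.

$124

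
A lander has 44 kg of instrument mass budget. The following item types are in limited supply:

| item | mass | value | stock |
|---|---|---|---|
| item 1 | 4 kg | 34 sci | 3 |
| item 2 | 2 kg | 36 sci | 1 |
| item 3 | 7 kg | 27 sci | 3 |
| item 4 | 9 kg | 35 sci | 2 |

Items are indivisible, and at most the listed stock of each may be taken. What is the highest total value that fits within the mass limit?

Best selections within mass 44 and stock limits:
- 3×item 1 + 1×item 2 + 3×item 3 + 1×item 4: mass 44, value 254
- 3×item 1 + 1×item 2 + 1×item 3 + 2×item 4: mass 39, value 235
- 2×item 1 + 1×item 2 + 2×item 3 + 2×item 4: mass 42, value 228
- 3×item 1 + 1×item 2 + 2×item 3 + 1×item 4: mass 37, value 227
Best: 254 sci.

254 sci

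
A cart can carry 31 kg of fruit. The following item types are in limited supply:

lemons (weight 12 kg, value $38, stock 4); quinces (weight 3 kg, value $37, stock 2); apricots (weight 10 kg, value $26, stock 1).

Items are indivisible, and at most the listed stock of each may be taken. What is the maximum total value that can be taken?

$150

Best selections within weight 31 and stock limits:
- 2×lemons + 2×quinces: weight 30, value 150
- 1×lemons + 2×quinces + 1×apricots: weight 28, value 138
Best: $150.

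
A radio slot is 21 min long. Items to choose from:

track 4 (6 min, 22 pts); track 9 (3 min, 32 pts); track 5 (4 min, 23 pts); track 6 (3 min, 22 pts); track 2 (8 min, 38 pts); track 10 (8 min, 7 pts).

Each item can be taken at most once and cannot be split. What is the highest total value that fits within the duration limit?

Check high-value combinations within 21 min:
- track 9+track 5+track 6+track 2: duration 3+4+3+8=18, value 32+23+22+38=115
- track 4+track 9+track 5+track 2: duration 6+3+4+8=21, value 22+32+23+38=115
- track 4+track 9+track 6+track 2: duration 6+3+3+8=20, value 22+32+22+38=114
Best: 115 pts.

115 pts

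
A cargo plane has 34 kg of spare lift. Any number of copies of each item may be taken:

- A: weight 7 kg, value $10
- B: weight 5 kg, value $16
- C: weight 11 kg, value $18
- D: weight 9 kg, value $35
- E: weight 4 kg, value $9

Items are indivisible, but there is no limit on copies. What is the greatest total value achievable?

$121

Best value-per-unit is D at 35/9; filling with it alone gives 3×35 = 105.
Optimal mix: 1×B + 3×D → weight 32, value 121.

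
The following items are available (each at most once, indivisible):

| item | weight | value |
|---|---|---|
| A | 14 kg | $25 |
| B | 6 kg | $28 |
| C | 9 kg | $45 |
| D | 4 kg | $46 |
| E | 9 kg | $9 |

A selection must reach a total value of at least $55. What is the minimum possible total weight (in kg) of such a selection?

10

Subsets with value ≥ 55, sorted by total weight:
- B+D: weight 10, value 74
- C+D: weight 13, value 91
- D+E: weight 13, value 55
- B+C: weight 15, value 73
Minimum weight: 10 kg.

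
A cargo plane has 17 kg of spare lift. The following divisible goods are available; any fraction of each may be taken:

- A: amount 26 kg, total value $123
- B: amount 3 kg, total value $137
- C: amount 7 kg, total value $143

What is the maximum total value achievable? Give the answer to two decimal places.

313.12

Take in order of value per unit:
- B (137/3 per unit): all 3 → value 137, running total 137.00
- C (143/7 per unit): all 7 → value 143, running total 280.00
- A (123/26 per unit): 7 of 26 → value 7×123/26 = 33.1154, running total 313.12
Total 313.12.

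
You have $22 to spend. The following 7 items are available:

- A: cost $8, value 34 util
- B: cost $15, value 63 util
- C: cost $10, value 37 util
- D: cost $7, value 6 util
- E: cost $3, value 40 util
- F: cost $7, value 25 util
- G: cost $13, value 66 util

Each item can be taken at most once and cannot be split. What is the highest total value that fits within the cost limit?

Check high-value combinations within $22:
- A+C+E: cost 8+10+3=21, value 34+37+40=111
- E+G: cost 3+13=16, value 40+66=106
- B+E: cost 15+3=18, value 63+40=103
- C+E+F: cost 10+3+7=20, value 37+40+25=102
- A+G: cost 8+13=21, value 34+66=100
Best: 111 util.

111 util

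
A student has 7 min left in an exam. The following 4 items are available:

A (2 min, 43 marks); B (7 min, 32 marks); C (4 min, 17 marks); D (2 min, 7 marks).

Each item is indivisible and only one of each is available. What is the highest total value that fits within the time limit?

Check high-value combinations within 7 min:
- A+C: time 2+4=6, value 43+17=60
- A+D: time 2+2=4, value 43+7=50
- A: time 2, value 43
- B: time 7, value 32
- C+D: time 4+2=6, value 17+7=24
Best: 60 marks.

60 marks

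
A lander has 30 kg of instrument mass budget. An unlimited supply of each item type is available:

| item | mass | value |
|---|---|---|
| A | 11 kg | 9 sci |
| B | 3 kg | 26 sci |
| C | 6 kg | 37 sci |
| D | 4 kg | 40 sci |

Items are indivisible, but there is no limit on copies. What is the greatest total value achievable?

292 sci

Best value-per-unit is D at 40/4; filling with it alone gives 7×40 = 280.
Optimal mix: 2×B + 6×D → mass 30, value 292.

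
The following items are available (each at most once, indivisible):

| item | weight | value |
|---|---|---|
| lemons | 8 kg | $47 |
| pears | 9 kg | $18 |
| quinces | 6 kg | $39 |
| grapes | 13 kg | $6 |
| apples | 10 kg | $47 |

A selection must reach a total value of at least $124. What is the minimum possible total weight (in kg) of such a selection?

24

Subsets with value ≥ 124, sorted by total weight:
- lemons+quinces+apples: weight 24, value 133
- lemons+pears+quinces+apples: weight 33, value 151
- lemons+quinces+grapes+apples: weight 37, value 139
- lemons+pears+quinces+grapes+apples: weight 46, value 157
Minimum weight: 24 kg.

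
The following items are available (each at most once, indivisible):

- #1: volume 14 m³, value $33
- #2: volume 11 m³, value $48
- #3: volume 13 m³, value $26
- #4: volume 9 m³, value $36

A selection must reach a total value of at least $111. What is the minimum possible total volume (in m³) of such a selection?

34

Subsets with value ≥ 111, sorted by total volume:
- #1+#2+#4: volume 34, value 117
- #1+#2+#3+#4: volume 47, value 143
Minimum volume: 34 m³.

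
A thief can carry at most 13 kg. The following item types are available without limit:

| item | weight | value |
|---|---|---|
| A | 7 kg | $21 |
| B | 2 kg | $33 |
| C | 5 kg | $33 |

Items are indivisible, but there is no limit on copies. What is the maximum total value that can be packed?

Best value-per-unit is B at 33/2, and filling with it alone uses weight 6×2=12. No mix of the others beats 6×33 = 198.

$198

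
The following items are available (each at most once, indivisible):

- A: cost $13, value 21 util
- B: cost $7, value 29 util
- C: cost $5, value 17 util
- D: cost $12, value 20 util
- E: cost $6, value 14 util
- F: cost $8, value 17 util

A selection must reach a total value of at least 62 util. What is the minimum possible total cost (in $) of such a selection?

Subsets with value ≥ 62, sorted by total cost:
- B+C+F: cost 20, value 63
- B+C+D: cost 24, value 66
- A+B+C: cost 25, value 67
Minimum cost: 20 $.

20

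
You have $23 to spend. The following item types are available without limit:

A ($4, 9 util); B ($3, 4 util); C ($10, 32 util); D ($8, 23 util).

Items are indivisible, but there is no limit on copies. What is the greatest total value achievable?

68 util

Best value-per-unit is C at 32/10; filling with it alone gives 2×32 = 64.
Optimal mix: 1×B + 2×C → cost 23, value 68.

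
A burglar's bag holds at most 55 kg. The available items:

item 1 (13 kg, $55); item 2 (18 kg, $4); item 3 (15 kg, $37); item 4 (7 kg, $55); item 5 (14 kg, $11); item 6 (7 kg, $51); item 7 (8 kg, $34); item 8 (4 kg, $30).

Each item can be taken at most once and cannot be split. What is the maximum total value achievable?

$262

Check high-value combinations within 55 kg:
- item 1+item 3+item 4+item 6+item 7+item 8: weight 13+15+7+7+8+4=54, value 55+37+55+51+34+30=262
- item 1+item 4+item 5+item 6+item 7+item 8: weight 13+7+14+7+8+4=53, value 55+55+11+51+34+30=236
- item 1+item 3+item 4+item 6+item 7: weight 13+15+7+7+8=50, value 55+37+55+51+34=232
- item 1+item 3+item 4+item 6+item 8: weight 13+15+7+7+4=46, value 55+37+55+51+30=228
Best: $262.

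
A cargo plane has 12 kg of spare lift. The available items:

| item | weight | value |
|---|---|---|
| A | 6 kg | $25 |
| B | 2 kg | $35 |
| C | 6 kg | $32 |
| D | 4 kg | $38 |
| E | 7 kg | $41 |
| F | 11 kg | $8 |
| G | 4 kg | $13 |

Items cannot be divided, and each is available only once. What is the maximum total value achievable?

Check high-value combinations within 12 kg:
- B+C+D: weight 2+6+4=12, value 35+32+38=105
- A+B+D: weight 6+2+4=12, value 25+35+38=98
- B+D+G: weight 2+4+4=10, value 35+38+13=86
- B+C+G: weight 2+6+4=12, value 35+32+13=80
- D+E: weight 4+7=11, value 38+41=79
Best: $105.

$105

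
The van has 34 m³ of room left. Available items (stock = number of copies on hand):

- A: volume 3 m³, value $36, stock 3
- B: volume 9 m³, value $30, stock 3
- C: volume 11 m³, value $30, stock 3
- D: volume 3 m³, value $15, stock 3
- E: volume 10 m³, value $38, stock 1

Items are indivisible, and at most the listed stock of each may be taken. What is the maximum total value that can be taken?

Top feasible selections:
- 3×A + 1×B + 2×D + 1×E: volume 34, value 206
- 3×A + 2×B + 2×D: volume 33, value 198
- 3×A + 3×D + 1×E: volume 28, value 191
- 3×A + 1×B + 1×D + 1×E: volume 31, value 191
Best: $206.

$206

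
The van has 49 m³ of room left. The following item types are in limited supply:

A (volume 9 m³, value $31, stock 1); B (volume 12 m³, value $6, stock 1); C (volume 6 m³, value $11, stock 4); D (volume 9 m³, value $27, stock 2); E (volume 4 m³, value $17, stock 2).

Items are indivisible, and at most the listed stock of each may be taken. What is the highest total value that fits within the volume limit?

Top feasible selections:
- 1×A + 2×C + 2×D + 2×E: volume 47, value 141
- 1×A + 3×C + 2×D + 1×E: volume 49, value 135
- 1×A + 1×C + 2×D + 2×E: volume 41, value 130
- 1×A + 3×C + 1×D + 2×E: volume 44, value 125
Best: $141.

$141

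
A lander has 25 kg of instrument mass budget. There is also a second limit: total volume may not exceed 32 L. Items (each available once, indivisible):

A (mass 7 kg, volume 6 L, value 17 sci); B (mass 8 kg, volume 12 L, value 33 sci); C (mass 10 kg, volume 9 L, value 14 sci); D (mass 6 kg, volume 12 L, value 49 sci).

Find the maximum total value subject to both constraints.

99 sci

Feasible sets respecting both limits:
- A+B+D: mass 21, volume 30, value 99
- B+D: mass 14, volume 24, value 82
- A+C+D: mass 23, volume 27, value 80
Best: 99 sci.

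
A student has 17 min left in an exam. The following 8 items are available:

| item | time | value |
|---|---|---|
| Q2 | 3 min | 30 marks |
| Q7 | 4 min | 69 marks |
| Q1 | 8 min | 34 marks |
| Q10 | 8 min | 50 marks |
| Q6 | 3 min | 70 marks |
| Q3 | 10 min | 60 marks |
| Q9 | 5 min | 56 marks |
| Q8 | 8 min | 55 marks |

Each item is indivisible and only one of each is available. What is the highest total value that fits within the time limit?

Check high-value combinations within 17 min:
- Q2+Q7+Q6+Q9: time 3+4+3+5=15, value 30+69+70+56=225
- Q7+Q6+Q3: time 4+3+10=17, value 69+70+60=199
- Q7+Q6+Q9: time 4+3+5=12, value 69+70+56=195
Best: 225 marks.

225 marks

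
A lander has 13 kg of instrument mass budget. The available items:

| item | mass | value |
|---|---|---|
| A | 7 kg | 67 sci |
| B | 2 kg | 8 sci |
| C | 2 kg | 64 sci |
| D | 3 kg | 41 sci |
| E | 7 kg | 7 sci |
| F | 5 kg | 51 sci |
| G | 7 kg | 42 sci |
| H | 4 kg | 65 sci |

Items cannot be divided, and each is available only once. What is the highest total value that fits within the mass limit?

Check high-value combinations within 13 kg:
- A+C+H: mass 7+2+4=13, value 67+64+65=196
- B+C+F+H: mass 2+2+5+4=13, value 8+64+51+65=188
- C+F+H: mass 2+5+4=11, value 64+51+65=180
- B+C+D+H: mass 2+2+3+4=11, value 8+64+41+65=178
Best: 196 sci.

196 sci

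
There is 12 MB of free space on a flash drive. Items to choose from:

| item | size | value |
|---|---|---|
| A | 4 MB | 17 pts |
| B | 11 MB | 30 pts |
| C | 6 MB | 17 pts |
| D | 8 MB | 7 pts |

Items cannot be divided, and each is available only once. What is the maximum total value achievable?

Check high-value combinations within 12 MB:
- A+C: size 4+6=10, value 17+17=34
- B: size 11, value 30
- A+D: size 4+8=12, value 17+7=24
- A: size 4, value 17
- C: size 6, value 17
Best: 34 pts.

34 pts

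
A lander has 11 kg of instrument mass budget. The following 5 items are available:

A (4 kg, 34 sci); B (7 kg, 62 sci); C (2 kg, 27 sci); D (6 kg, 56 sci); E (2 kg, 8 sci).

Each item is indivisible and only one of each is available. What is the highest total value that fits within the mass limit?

Check high-value combinations within 11 kg:
- B+C+E: mass 7+2+2=11, value 62+27+8=97
- A+B: mass 4+7=11, value 34+62=96
- C+D+E: mass 2+6+2=10, value 27+56+8=91
- A+D: mass 4+6=10, value 34+56=90
Best: 97 sci.

97 sci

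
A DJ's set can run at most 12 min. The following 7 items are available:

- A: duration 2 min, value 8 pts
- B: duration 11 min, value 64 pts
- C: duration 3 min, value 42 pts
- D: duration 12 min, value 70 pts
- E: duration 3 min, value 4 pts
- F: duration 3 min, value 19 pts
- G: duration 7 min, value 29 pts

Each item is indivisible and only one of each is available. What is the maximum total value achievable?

Check high-value combinations within 12 min:
- A+C+G: duration 2+3+7=12, value 8+42+29=79
- A+C+E+F: duration 2+3+3+3=11, value 8+42+4+19=73
- C+G: duration 3+7=10, value 42+29=71
- D: duration 12, value 70
Best: 79 pts.

79 pts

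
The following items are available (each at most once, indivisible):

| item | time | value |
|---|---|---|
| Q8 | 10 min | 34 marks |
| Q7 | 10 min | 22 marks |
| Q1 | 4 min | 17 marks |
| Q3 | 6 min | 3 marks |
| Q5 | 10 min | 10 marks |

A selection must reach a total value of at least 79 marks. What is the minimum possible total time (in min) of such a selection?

34

Subsets with value ≥ 79, sorted by total time:
- Q8+Q7+Q1+Q5: time 34, value 83
- Q8+Q7+Q1+Q3+Q5: time 40, value 86
Minimum time: 34 min.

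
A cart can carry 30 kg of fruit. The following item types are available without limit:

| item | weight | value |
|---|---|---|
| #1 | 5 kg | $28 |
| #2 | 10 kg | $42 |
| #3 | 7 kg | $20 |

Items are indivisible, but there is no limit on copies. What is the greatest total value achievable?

$168

Best value-per-unit is #1 at 28/5, and filling with it alone uses weight 6×5=30. No mix of the others beats 6×28 = 168.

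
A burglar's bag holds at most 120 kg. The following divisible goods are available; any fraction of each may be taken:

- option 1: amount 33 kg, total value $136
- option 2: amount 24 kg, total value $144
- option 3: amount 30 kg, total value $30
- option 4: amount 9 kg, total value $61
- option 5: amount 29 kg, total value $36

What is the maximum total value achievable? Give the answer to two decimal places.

Take in order of value per unit:
- option 4 (61/9 per unit): all 9 → value 61, running total 61.00
- option 2 (144/24 per unit): all 24 → value 144, running total 205.00
- option 1 (136/33 per unit): all 33 → value 136, running total 341.00
- option 5 (36/29 per unit): all 29 → value 36, running total 377.00
- option 3 (30/30 per unit): 25 of 30 → value 25×30/30 = 25.0000, running total 402.00
Total 402.00.

402.00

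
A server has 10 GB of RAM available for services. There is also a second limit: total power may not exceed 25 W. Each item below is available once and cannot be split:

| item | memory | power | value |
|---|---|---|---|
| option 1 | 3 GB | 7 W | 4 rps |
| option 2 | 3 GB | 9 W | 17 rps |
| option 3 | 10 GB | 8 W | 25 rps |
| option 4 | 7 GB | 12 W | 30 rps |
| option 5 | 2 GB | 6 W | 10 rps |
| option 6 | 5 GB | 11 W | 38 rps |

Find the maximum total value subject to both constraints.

55 rps

Feasible sets respecting both limits:
- option 2+option 6: memory 8, power 20, value 55
- option 1+option 5+option 6: memory 10, power 24, value 52
- option 5+option 6: memory 7, power 17, value 48
- option 2+option 4: memory 10, power 21, value 47
Best: 55 rps.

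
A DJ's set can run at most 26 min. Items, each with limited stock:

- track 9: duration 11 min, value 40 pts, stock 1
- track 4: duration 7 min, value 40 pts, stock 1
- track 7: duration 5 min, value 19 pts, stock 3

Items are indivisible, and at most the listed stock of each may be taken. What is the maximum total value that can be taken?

Best selections within duration 26 and stock limits:
- 1×track 9 + 1×track 4 + 1×track 7: duration 23, value 99
- 1×track 4 + 3×track 7: duration 22, value 97
- 1×track 9 + 3×track 7: duration 26, value 97
Best: 99 pts.

99 pts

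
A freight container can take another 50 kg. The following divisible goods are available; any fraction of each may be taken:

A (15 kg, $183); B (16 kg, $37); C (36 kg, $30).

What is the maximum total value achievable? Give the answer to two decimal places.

Take in order of value per unit:
- A (183/15 per unit): all 15 → value 183, running total 183.00
- B (37/16 per unit): all 16 → value 37, running total 220.00
- C (30/36 per unit): 19 of 36 → value 19×30/36 = 15.8333, running total 235.83
Total 235.83.

235.83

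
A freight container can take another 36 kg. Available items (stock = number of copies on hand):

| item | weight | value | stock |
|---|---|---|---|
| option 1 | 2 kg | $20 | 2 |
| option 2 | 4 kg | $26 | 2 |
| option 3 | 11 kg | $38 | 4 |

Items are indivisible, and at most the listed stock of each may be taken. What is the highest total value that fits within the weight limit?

Best selections within weight 36 and stock limits:
- 2×option 1 + 2×option 2 + 2×option 3: weight 34, value 168
- 1×option 1 + 2×option 2 + 2×option 3: weight 32, value 148
Best: $168.

$168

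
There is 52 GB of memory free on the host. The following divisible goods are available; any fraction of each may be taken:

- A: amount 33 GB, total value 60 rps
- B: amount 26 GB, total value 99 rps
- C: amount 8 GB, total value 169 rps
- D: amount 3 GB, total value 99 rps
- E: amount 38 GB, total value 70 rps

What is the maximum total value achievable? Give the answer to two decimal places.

394.63

Take in order of value per unit:
- D (99/3 per unit): all 3 → value 99, running total 99.00
- C (169/8 per unit): all 8 → value 169, running total 268.00
- B (99/26 per unit): all 26 → value 99, running total 367.00
- E (70/38 per unit): 15 of 38 → value 15×70/38 = 27.6316, running total 394.63
Total 394.63.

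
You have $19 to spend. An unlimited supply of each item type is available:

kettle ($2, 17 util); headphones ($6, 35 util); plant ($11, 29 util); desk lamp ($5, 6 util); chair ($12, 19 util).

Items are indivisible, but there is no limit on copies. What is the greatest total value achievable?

Best value-per-unit is kettle at 17/2, and filling with it alone uses cost 9×2=18. No mix of the others beats 9×17 = 153.

153 util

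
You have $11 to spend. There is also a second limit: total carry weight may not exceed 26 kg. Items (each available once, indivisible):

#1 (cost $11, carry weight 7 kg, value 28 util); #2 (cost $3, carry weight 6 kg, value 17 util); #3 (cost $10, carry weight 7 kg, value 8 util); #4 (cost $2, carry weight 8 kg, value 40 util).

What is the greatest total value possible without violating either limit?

57 util

Feasible sets respecting both limits:
- #2+#4: cost 5, carry weight 14, value 57
- #4: cost 2, carry weight 8, value 40
- #1: cost 11, carry weight 7, value 28
Best: 57 util.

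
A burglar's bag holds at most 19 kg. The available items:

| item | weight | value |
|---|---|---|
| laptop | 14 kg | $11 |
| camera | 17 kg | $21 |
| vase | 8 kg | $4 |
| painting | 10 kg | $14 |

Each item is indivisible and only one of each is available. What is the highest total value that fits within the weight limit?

$21

Check high-value combinations within 19 kg:
- camera: weight 17, value 21
- vase+painting: weight 8+10=18, value 4+14=18
- painting: weight 10, value 14
- laptop: weight 14, value 11
- vase: weight 8, value 4
Best: $21.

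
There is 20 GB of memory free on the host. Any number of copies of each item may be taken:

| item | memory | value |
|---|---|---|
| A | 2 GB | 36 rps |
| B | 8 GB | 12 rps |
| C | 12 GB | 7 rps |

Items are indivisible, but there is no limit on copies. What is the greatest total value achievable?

Best value-per-unit is A at 36/2, and filling with it alone uses memory 10×2=20. No mix of the others beats 10×36 = 360.

360 rps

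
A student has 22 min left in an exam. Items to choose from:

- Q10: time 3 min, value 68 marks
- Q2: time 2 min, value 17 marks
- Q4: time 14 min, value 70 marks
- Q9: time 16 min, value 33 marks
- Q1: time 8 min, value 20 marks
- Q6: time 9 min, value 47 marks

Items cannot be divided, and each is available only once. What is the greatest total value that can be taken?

Check high-value combinations within 22 min:
- Q10+Q2+Q4: time 3+2+14=19, value 68+17+70=155
- Q10+Q2+Q1+Q6: time 3+2+8+9=22, value 68+17+20+47=152
- Q10+Q4: time 3+14=17, value 68+70=138
Best: 155 marks.

155 marks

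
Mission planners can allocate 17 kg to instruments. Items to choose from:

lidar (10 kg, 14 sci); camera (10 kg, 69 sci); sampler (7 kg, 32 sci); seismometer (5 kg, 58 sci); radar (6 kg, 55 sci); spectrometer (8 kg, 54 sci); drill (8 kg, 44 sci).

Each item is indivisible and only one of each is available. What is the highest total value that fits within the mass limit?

Check high-value combinations within 17 kg:
- camera+seismometer: mass 10+5=15, value 69+58=127
- camera+radar: mass 10+6=16, value 69+55=124
- seismometer+radar: mass 5+6=11, value 58+55=113
Best: 127 sci.

127 sci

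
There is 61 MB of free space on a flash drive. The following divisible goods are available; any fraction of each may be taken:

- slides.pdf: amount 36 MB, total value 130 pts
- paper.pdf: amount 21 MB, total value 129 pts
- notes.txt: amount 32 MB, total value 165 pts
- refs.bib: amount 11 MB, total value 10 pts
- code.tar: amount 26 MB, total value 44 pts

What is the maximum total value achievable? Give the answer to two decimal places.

322.89

Take in order of value per unit:
- paper.pdf (129/21 per unit): all 21 → value 129, running total 129.00
- notes.txt (165/32 per unit): all 32 → value 165, running total 294.00
- slides.pdf (130/36 per unit): 8 of 36 → value 8×130/36 = 28.8889, running total 322.89
Total 322.89.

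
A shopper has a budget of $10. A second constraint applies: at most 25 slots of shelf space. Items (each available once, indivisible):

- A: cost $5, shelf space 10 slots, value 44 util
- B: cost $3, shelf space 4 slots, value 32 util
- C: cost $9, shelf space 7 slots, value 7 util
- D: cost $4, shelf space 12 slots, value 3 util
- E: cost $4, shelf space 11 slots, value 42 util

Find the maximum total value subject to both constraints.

Feasible sets respecting both limits:
- A+E: cost 9, shelf space 21, value 86
- A+B: cost 8, shelf space 14, value 76
- B+E: cost 7, shelf space 15, value 74
Best: 86 util.

86 util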